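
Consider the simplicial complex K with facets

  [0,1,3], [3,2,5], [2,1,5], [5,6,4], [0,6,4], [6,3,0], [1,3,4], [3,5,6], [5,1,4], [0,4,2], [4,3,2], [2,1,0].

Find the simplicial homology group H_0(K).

We work with the vertex ordering 0 < 1 < 2 < 3 < 4 < 5 < 6. The simplices of K, each written with vertices in increasing order, are:

  0-simplices (7): [0], [1], [2], [3], [4], [5], [6]
  1-simplices (18): [0,1], [0,2], [0,3], [0,4], [0,6], [1,2], [1,3], [1,4], [1,5], [2,3], [2,4], [2,5], [3,4], [3,5], [3,6], [4,5], [4,6], [5,6]
  2-simplices (12): [0,1,2], [0,1,3], [0,2,4], [0,3,6], [0,4,6], [1,2,5], [1,3,4], [1,4,5], [2,3,4], [2,3,5], [3,5,6], [4,5,6]

giving chain groups C_0 ≅ Z^7, C_1 ≅ Z^18, C_2 ≅ Z^12.

Boundary ∂_1: C_1 → C_0 maps an edge to its endpoints' difference, ∂[p,q] = q − p. For instance
  ∂[0,6] = [6] − [0].
The resulting 7×18 matrix has rank 6, and its Smith normal form has invariant factors (1,1,1,1,1,1).

∂_2: C_2 → C_1 acts by ∂[p,q,r] = [q,r] − [p,r] + [p,q]. For instance
  ∂[2,3,5] = [3,5] − [2,5] + [2,3],
  ∂[0,2,4] = [2,4] − [0,4] + [0,2].
As a 18×12 matrix over Z this has rank 12, with invariant factors (1,1,1,1,1,1,1,1,1,1,1,2).

From H_k ≅ ker(∂_k) / im(∂_{k+1}) we obtain:

  H_0: rank C_0 − rank ∂_1 = 7 − 6 = 1, and the invariant factors of ∂_1 are all 1, so H_0 = Z.

H_0 ≅ Z.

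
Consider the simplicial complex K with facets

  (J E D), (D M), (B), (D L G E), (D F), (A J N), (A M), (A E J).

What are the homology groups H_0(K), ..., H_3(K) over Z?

Fix the vertex order A < B < D < E < F < G < J < L < M < N and write every simplex with vertices in increasing order. Then dim K = 3 and the simplices of K are:

  0-simplices (10): A, B, D, E, F, G, J, L, M, N
  1-simplices (15): AE, AJ, AM, AN, DE, DF, DG, DJ, DL, DM, EG, EJ, EL, GL, JN
  2-simplices (7): AEJ, AJN, DEG, DEJ, DEL, DGL, EGL
  3-simplices (1): DEGL

giving chain groups C_0 ≅ Z^10, C_1 ≅ Z^15, C_2 ≅ Z^7, C_3 ≅ Z^1.

Boundary ∂_1: C_1 → C_0 maps an edge to its endpoints' difference, ∂[p,q] = q − p. For instance
  ∂EJ = J − E.
The 10×15 boundary matrix has rank 8 and Smith normal form diag(1,1,1,1,1,1,1,1).

Boundary ∂_2: C_2 → C_1 maps a triangle to the signed sum of its edges. For instance
  ∂DEJ = EJ − DJ + DE,
  ∂EGL = GL − EL + EG.
The 15×7 boundary matrix has rank 6 and Smith normal form diag(1,1,1,1,1,1).

The boundary map ∂_3: C_3 → C_2 sends each 3-simplex σ to the alternating sum Σ_i (−1)^i (σ with its i-th vertex removed). For instance
  ∂DEGL = EGL − DGL + DEL − DEG.
This gives a 7×1 integer matrix of rank 1; reducing to Smith normal form yields diagonal entries (1).

Now H_k = ker ∂_k / im ∂_{k+1}, so:

  H_0: rank C_0 − rank ∂_1 = 10 − 8 = 2, and the invariant factors of ∂_1 are all 1, so H_0 = Z^2.
  H_1: rank ker ∂_1 − rank ∂_2 = (15 − 8) − 6 = 1, and the invariant factors of ∂_2 are all 1, so H_1 = Z.
  H_2: rank ker ∂_2 − rank ∂_3 = (7 − 6) − 1 = 0, and the invariant factors of ∂_3 are all 1, so H_2 = 0.
  H_3: rank ker ∂_3 − rank ∂_4 = (1 − 1) − 0 = 0, and there is no ∂_4, so H_3 = 0.

H_0 ≅ Z^2,  H_1 ≅ Z,  H_2 = 0,  H_3 = 0.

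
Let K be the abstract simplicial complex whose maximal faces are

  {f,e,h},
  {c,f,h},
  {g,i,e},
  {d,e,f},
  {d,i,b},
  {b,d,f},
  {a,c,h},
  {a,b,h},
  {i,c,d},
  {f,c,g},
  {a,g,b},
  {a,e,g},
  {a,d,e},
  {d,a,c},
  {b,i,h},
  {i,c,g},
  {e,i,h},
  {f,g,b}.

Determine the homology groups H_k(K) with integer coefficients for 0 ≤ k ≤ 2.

H_0 ≅ Z,  H_1 ≅ Z^2,  H_2 ≅ Z.

Fix the vertex order a < b < c < d < e < f < g < h < i and write every simplex with vertices in increasing order. Then dim K = 2 and the simplices of K are:

  0-simplices (9): a, b, c, d, e, f, g, h, i
  1-simplices (27): ab, ac, ad, ae, ag, ah, bd, bf, bg, bh, bi, cd, cf, cg, ch, ci, de, df, di, ef, eg, eh, ei, fg, fh, gi, hi
  2-simplices (18): abg, abh, acd, ach, ade, aeg, bdf, bdi, bfg, bhi, cdi, cfg, cfh, cgi, def, efh, egi, ehi

Hence C_0 ≅ Z^9, C_1 ≅ Z^27, C_2 ≅ Z^18.

The boundary map ∂_1: C_1 → C_0 is given by ∂[p,q] = [q] − [p].
The resulting 9×27 matrix has rank 8, and its Smith normal form has invariant factors (1,1,1,1,1,1,1,1).

∂_2: C_2 → C_1 acts by ∂[p,q,r] = [q,r] − [p,r] + [p,q]. For instance
  ∂ehi = hi − ei + eh,
  ∂aeg = eg − ag + ae.
As a 27×18 matrix over Z this has rank 17, with invariant factors (1,1,1,1,1,1,1,1,1,1,1,1,1,1,1,1,1).

From H_k ≅ ker(∂_k) / im(∂_{k+1}) we obtain:

  H_0: rank C_0 − rank ∂_1 = 9 − 8 = 1, and the invariant factors of ∂_1 are all 1, so H_0 ≅ Z.
  H_1: rank ker ∂_1 − rank ∂_2 = (27 − 8) − 17 = 2, and the invariant factors of ∂_2 are all 1, so H_1 ≅ Z^2.
  H_2: rank ker ∂_2 − rank ∂_3 = (18 − 17) − 0 = 1, and there is no ∂_3, so H_2 ≅ Z.

As a check, the Euler characteristic is 9 − 27 + 18 = 0, which agrees with 1 − 2 + 1 = 0.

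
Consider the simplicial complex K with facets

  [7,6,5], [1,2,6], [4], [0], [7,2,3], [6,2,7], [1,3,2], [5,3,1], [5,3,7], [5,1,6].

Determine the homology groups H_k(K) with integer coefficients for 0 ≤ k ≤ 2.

H_0 ≅ Z^3,  H_1 = 0,  H_2 ≅ Z.

K has 8 vertices, 12 edges, 8 triangles.
rank ∂_0 = 0, rank ∂_1 = 5 ⇒ b_0 = 8 − 0 − 5 = 3; all invariant factors of ∂_1 are 1 so no torsion. So H_0 ≅ Z^3.
rank ∂_1 = 5, rank ∂_2 = 7 ⇒ b_1 = 12 − 5 − 7 = 0; all invariant factors of ∂_2 are 1 so no torsion. So H_1 ≅ 0.
rank ∂_2 = 7, rank ∂_3 = 0 ⇒ b_2 = 8 − 7 − 0 = 1. So H_2 ≅ Z.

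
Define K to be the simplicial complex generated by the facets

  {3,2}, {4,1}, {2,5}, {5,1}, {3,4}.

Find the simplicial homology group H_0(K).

Fix the vertex order 1 < 2 < 3 < 4 < 5 and write every simplex with vertices in increasing order. Then dim K = 1 and the simplices of K are:

  0-simplices (5): [1], [2], [3], [4], [5]
  1-simplices (5): [1,4], [1,5], [2,3], [2,5], [3,4]

giving chain groups C_0 ≅ Z^5, C_1 ≅ Z^5.

The boundary map ∂_1: C_1 → C_0 maps an edge to its endpoints' difference, ∂[p,q] = q − p. For instance
  ∂[1,5] = [5] − [1].
As a 5×5 matrix over Z this has rank 4, with invariant factors (1,1,1,1).

Now H_k = ker ∂_k / im ∂_{k+1}, so:

  H_0: rank C_0 − rank ∂_1 = 5 − 4 = 1, and the invariant factors of ∂_1 are all 1, so H_0 ≅ Z.

H_0 ≅ Z.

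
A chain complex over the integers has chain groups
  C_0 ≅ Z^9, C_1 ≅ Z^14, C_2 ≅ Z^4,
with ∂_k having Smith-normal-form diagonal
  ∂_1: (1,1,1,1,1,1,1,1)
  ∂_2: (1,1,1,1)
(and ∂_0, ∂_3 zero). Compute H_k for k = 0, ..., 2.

H_0 = Z,  H_1 = Z^2,  H_2 = 0.

H_0: b_0 = 9 − 0 − 8 = 1; torsion from ∂_1 factors > 1: none. So H_0 = Z.
H_1: b_1 = 14 − 8 − 4 = 2; torsion from ∂_2 factors > 1: none. So H_1 = Z^2.
H_2: b_2 = 4 − 4 − 0 = 0; torsion from ∂_3 factors > 1: none. So H_2 = 0.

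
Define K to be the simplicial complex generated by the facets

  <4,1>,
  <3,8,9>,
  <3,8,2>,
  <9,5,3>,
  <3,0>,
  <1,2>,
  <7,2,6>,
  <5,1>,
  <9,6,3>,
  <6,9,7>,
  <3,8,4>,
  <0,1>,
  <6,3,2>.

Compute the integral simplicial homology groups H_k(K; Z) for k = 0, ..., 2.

Fix the vertex order 0 < 1 < 2 < 3 < 4 < 5 < 6 < 7 < 8 < 9 and write every simplex with vertices in increasing order. Then dim K = 2 and the simplices of K are:

  0-simplices (10): [0], [1], [2], [3], [4], [5], [6], [7], [8], [9]
  1-simplices (20): [0,1], [0,3], [1,2], [1,4], [1,5], [2,3], [2,6], [2,7], [2,8], [3,4], [3,5], [3,6], [3,8], [3,9], [4,8], [5,9], [6,7], [6,9], [7,9], [8,9]
  2-simplices (8): [2,3,6], [2,3,8], [2,6,7], [3,4,8], [3,5,9], [3,6,9], [3,8,9], [6,7,9]

giving chain groups C_0 ≅ Z^10, C_1 ≅ Z^20, C_2 ≅ Z^8.

Boundary ∂_1: C_1 → C_0 sends each edge [p,q] (with p < q) to q − p.
The resulting 10×20 matrix has rank 9, and its Smith normal form has invariant factors (1,1,1,1,1,1,1,1,1).

Boundary ∂_2: C_2 → C_1 sends each 2-simplex [p,q,r] to [q,r] − [p,r] + [p,q]. For instance
  ∂[3,8,9] = [8,9] − [3,9] + [3,8],
  ∂[6,7,9] = [7,9] − [6,9] + [6,7].
The 20×8 boundary matrix has rank 8 and Smith normal form diag(1,1,1,1,1,1,1,1).

Now H_k = ker ∂_k / im ∂_{k+1}, so:

  H_0: rank C_0 − rank ∂_1 = 10 − 9 = 1, and the invariant factors of ∂_1 are all 1, so H_0 = Z.
  H_1: rank ker ∂_1 − rank ∂_2 = (20 − 9) − 8 = 3, and the invariant factors of ∂_2 are all 1, so H_1 = Z^3.
  H_2: rank ker ∂_2 − rank ∂_3 = (8 − 8) − 0 = 0, and there is no ∂_3, so H_2 = 0.

H_0 = Z,  H_1 = Z^3,  H_2 = 0.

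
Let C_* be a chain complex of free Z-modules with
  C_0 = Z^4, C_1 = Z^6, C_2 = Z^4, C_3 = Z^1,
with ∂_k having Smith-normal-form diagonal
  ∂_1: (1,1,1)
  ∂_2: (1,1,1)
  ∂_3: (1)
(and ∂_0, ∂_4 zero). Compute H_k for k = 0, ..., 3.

H_0 = Z,  H_1 = 0,  H_2 = 0,  H_3 = 0.

H_0: b_0 = 4 − 0 − 3 = 1; torsion from ∂_1 factors > 1: none. So H_0 = Z.
H_1: b_1 = 6 − 3 − 3 = 0; torsion from ∂_2 factors > 1: none. So H_1 = 0.
H_2: b_2 = 4 − 3 − 1 = 0; torsion from ∂_3 factors > 1: none. So H_2 = 0.
H_3: b_3 = 1 − 1 − 0 = 0; torsion from ∂_4 factors > 1: none. So H_3 = 0.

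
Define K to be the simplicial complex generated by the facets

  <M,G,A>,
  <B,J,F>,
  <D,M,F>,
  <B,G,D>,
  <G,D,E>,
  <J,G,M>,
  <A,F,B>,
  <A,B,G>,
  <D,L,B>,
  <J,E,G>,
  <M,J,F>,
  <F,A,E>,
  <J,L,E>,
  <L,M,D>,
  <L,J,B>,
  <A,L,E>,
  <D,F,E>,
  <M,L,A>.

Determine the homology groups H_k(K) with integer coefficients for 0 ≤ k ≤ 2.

Take the total order A < B < D < E < F < G < J < L < M on the vertex set. Then K (dimension 2) consists of the simplices:

  0-simplices (9): A, B, D, E, F, G, J, L, M
  1-simplices (27): AB, AE, AF, AG, AL, AM, BD, BF, BG, BJ, BL, DE, DF, DG, DL, DM, EF, EG, EJ, EL, FJ, FM, GJ, GM, JL, JM, LM
  2-simplices (18): ABF, ABG, AEF, AEL, AGM, ALM, BDG, BDL, BFJ, BJL, DEF, DEG, DFM, DLM, EGJ, EJL, FJM, GJM

giving chain groups C_0 ≅ Z^9, C_1 ≅ Z^27, C_2 ≅ Z^18.

∂_1: C_1 → C_0 is given by ∂[p,q] = [q] − [p]. For instance
  ∂BD = D − B.
This gives a 9×27 integer matrix of rank 8; reducing to Smith normal form yields diagonal entries (1,1,1,1,1,1,1,1).

∂_2: C_2 → C_1 acts by ∂[p,q,r] = [q,r] − [p,r] + [p,q]. For instance
  ∂EGJ = GJ − EJ + EG,
  ∂DEG = EG − DG + DE.
This gives a 27×18 integer matrix of rank 17; reducing to Smith normal form yields diagonal entries (1,1,1,1,1,1,1,1,1,1,1,1,1,1,1,1,1).

From H_k ≅ ker(∂_k) / im(∂_{k+1}) we obtain:

  H_0: rank C_0 − rank ∂_1 = 9 − 8 = 1, and the invariant factors of ∂_1 are all 1, so H_0 = Z.
  H_1: rank ker ∂_1 − rank ∂_2 = (27 − 8) − 17 = 2, and the invariant factors of ∂_2 are all 1, so H_1 = Z^2.
  H_2: rank ker ∂_2 − rank ∂_3 = (18 − 17) − 0 = 1, and there is no ∂_3, so H_2 = Z.

As a check, the Euler characteristic is 9 − 27 + 18 = 0, which agrees with 1 − 2 + 1 = 0.

H_0 ≅ Z,  H_1 ≅ Z^2,  H_2 ≅ Z.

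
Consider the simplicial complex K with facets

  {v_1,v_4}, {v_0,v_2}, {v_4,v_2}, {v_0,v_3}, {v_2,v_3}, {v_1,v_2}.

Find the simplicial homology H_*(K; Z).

H_0 ≅ Z,  H_1 ≅ Z^2.

Fix the vertex order v_0 < v_1 < v_2 < v_3 < v_4 and write every simplex with vertices in increasing order. Then dim K = 1 and the simplices of K are:

  0-simplices (5): [v_0], [v_1], [v_2], [v_3], [v_4]
  1-simplices (6): [v_0,v_2], [v_0,v_3], [v_1,v_2], [v_1,v_4], [v_2,v_3], [v_2,v_4]

giving chain groups C_0 ≅ Z^5, C_1 ≅ Z^6.

The boundary map ∂_1: C_1 → C_0 maps an edge to its endpoints' difference, ∂[p,q] = q − p. For instance
  ∂[v_0,v_2] = [v_2] − [v_0].
This gives a 5×6 integer matrix of rank 4; reducing to Smith normal form yields diagonal entries (1,1,1,1).

Reading off H_k = ker ∂_k / im ∂_{k+1}:

  H_0: rank C_0 − rank ∂_1 = 5 − 4 = 1, and the invariant factors of ∂_1 are all 1, so H_0 ≅ Z.
  H_1: rank ker ∂_1 − rank ∂_2 = (6 − 4) − 0 = 2, and there is no ∂_2, so H_1 ≅ Z^2.

(K is a triangulation of a wedge of 2 circles.)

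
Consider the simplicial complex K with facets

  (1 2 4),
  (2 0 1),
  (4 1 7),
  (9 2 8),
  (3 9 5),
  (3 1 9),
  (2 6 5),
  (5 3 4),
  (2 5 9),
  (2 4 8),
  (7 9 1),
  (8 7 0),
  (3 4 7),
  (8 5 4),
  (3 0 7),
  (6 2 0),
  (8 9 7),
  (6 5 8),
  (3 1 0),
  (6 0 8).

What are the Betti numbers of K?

b_0 = 1, b_1 = 1, b_2 = 0.

Take the total order 0 < 1 < 2 < 3 < 4 < 5 < 6 < 7 < 8 < 9 on the vertex set. Then K (dimension 2) consists of the simplices:

  0-simplices (10): [0], [1], [2], [3], [4], [5], [6], [7], [8], [9]
  1-simplices (30): (30 of them)
  2-simplices (20): (20 of them)

giving chain groups C_0 ≅ Z^10, C_1 ≅ Z^30, C_2 ≅ Z^20.

Boundary ∂_1: C_1 → C_0 is given by ∂[p,q] = [q] − [p].
As a 10×30 matrix over Z this has rank 9, with invariant factors (1,1,1,1,1,1,1,1,1).

∂_2: C_2 → C_1 acts by ∂[p,q,r] = [q,r] − [p,r] + [p,q]. For instance
  ∂[0,1,3] = [1,3] − [0,3] + [0,1],
  ∂[0,2,6] = [2,6] − [0,6] + [0,2].
As a 30×20 matrix over Z this has rank 20, with invariant factors (1,1,1,1,1,1,1,1,1,1,1,1,1,1,1,1,1,1,1,2).

Reading off H_k = ker ∂_k / im ∂_{k+1}:

  H_0: rank C_0 − rank ∂_1 = 10 − 9 = 1, and the invariant factors of ∂_1 are all 1, so H_0 = Z.
  H_1: rank ker ∂_1 − rank ∂_2 = (30 − 9) − 20 = 1, and ∂_2 has invariant factor 2 > 1, so H_1 = Z ⊕ Z/2Z.
  H_2: rank ker ∂_2 − rank ∂_3 = (20 − 20) − 0 = 0, and there is no ∂_3, so H_2 = 0.

As a check, the Euler characteristic is 10 − 30 + 20 = 0, which agrees with 1 − 1 + 0 = 0.
(K is a triangulation of the Klein bottle.)

Hence the Betti numbers are b_0 = 1, b_1 = 1, b_2 = 0.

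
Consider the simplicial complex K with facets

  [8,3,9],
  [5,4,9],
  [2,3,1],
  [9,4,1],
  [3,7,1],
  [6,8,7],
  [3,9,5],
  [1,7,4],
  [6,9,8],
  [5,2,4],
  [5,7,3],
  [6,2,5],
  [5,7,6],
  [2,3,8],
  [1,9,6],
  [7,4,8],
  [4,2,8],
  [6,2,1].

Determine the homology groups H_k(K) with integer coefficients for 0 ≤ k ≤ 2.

H_0 = Z,  H_1 = Z^2,  H_2 = Z.

We work with the vertex ordering 1 < 2 < 3 < 4 < 5 < 6 < 7 < 8 < 9. The simplices of K, each written with vertices in increasing order, are:

  0-simplices (9): [1], [2], [3], [4], [5], [6], [7], [8], [9]
  1-simplices (27): (27 of them)
  2-simplices (18): [1,2,3], [1,2,6], [1,3,7], [1,4,7], [1,4,9], [1,6,9], [2,3,8], [2,4,5], [2,4,8], [2,5,6], [3,5,7], [3,5,9], [3,8,9], [4,5,9], [4,7,8], [5,6,7], [6,7,8], [6,8,9]

giving chain groups C_0 ≅ Z^9, C_1 ≅ Z^27, C_2 ≅ Z^18.

Boundary ∂_1: C_1 → C_0 maps an edge to its endpoints' difference, ∂[p,q] = q − p. For instance
  ∂[4,9] = [9] − [4].
As a 9×27 matrix over Z this has rank 8, with invariant factors (1,1,1,1,1,1,1,1).

Boundary ∂_2: C_2 → C_1 maps a triangle to the signed sum of its edges. For instance
  ∂[3,5,9] = [5,9] − [3,9] + [3,5],
  ∂[4,5,9] = [5,9] − [4,9] + [4,5].
This gives a 27×18 integer matrix of rank 17; reducing to Smith normal form yields diagonal entries (1,1,1,1,1,1,1,1,1,1,1,1,1,1,1,1,1).

Computing H_k = (kernel of ∂_k) / (image of ∂_{k+1}):

  H_0: rank C_0 − rank ∂_1 = 9 − 8 = 1, and the invariant factors of ∂_1 are all 1, so H_0 = Z.
  H_1: rank ker ∂_1 − rank ∂_2 = (27 − 8) − 17 = 2, and the invariant factors of ∂_2 are all 1, so H_1 = Z^2.
  H_2: rank ker ∂_2 − rank ∂_3 = (18 − 17) − 0 = 1, and there is no ∂_3, so H_2 = Z.

(K is a triangulation of the torus T^2.)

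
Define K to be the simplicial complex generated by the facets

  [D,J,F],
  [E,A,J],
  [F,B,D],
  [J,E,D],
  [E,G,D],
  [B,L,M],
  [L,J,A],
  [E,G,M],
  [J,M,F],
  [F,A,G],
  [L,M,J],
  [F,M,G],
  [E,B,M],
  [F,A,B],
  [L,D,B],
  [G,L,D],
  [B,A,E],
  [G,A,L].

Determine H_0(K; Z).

Fix the vertex order A < B < D < E < F < G < J < L < M and write every simplex with vertices in increasing order. Then dim K = 2 and the simplices of K are:

  0-simplices (9): A, B, D, E, F, G, J, L, M
  1-simplices (27): AB, AE, AF, AG, AJ, AL, BD, BE, BF, BL, BM, DE, DF, DG, DJ, DL, EG, EJ, EM, FG, FJ, FM, GL, GM, JL, JM, LM
  2-simplices (18): ABE, ABF, AEJ, AFG, AGL, AJL, BDF, BDL, BEM, BLM, DEG, DEJ, DFJ, DGL, EGM, FGM, FJM, JLM

Hence C_0 ≅ Z^9, C_1 ≅ Z^27, C_2 ≅ Z^18.

∂_1: C_1 → C_0 is given by ∂[p,q] = [q] − [p].
As a 9×27 matrix over Z this has rank 8, with invariant factors (1,1,1,1,1,1,1,1).

The boundary map ∂_2: C_2 → C_1 acts by ∂[p,q,r] = [q,r] − [p,r] + [p,q]. For instance
  ∂FJM = JM − FM + FJ,
  ∂BLM = LM − BM + BL.
The resulting 27×18 matrix has rank 17, and its Smith normal form has invariant factors (1,1,1,1,1,1,1,1,1,1,1,1,1,1,1,1,1).

Now H_k = ker ∂_k / im ∂_{k+1}, so:

  H_0: rank C_0 − rank ∂_1 = 9 − 8 = 1, and the invariant factors of ∂_1 are all 1, so H_0 ≅ Z.

(K is a triangulation of the torus T^2.)

H_0 ≅ Z.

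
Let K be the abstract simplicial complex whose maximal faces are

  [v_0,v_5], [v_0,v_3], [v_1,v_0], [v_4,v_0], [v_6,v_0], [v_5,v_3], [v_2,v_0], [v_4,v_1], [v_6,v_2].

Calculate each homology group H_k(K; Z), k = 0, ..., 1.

H_0 = Z,  H_1 = Z^3.

K has 7 vertices, 9 edges.
rank ∂_0 = 0, rank ∂_1 = 6 ⇒ b_0 = 7 − 0 − 6 = 1; all invariant factors of ∂_1 are 1 so no torsion. So H_0 ≅ Z.
rank ∂_1 = 6, rank ∂_2 = 0 ⇒ b_1 = 9 − 6 − 0 = 3. So H_1 ≅ Z^3.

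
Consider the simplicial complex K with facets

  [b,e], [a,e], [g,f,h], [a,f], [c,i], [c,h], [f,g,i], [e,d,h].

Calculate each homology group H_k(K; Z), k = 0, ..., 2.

Take the total order a < b < c < d < e < f < g < h < i on the vertex set. Then K (dimension 2) consists of the simplices:

  0-simplices (9): a, b, c, d, e, f, g, h, i
  1-simplices (13): ae, af, be, ch, ci, de, dh, eh, fg, fh, fi, gh, gi
  2-simplices (3): deh, fgh, fgi

giving chain groups C_0 ≅ Z^9, C_1 ≅ Z^13, C_2 ≅ Z^3.

Boundary ∂_1: C_1 → C_0 is given by ∂[p,q] = [q] − [p]. For instance
  ∂af = f − a.
The resulting 9×13 matrix has rank 8, and its Smith normal form has invariant factors (1,1,1,1,1,1,1,1).

∂_2: C_2 → C_1 sends each 2-simplex [p,q,r] to [q,r] − [p,r] + [p,q]. For instance
  ∂fgh = gh − fh + fg,
  ∂fgi = gi − fi + fg.
This gives a 13×3 integer matrix of rank 3; reducing to Smith normal form yields diagonal entries (1,1,1).

Now H_k = ker ∂_k / im ∂_{k+1}, so:

  H_0: rank C_0 − rank ∂_1 = 9 − 8 = 1, and the invariant factors of ∂_1 are all 1, so H_0 ≅ Z.
  H_1: rank ker ∂_1 − rank ∂_2 = (13 − 8) − 3 = 2, and the invariant factors of ∂_2 are all 1, so H_1 ≅ Z^2.
  H_2: rank ker ∂_2 − rank ∂_3 = (3 − 3) − 0 = 0, and there is no ∂_3, so H_2 ≅ 0.

H_0 ≅ Z,  H_1 ≅ Z^2,  H_2 = 0.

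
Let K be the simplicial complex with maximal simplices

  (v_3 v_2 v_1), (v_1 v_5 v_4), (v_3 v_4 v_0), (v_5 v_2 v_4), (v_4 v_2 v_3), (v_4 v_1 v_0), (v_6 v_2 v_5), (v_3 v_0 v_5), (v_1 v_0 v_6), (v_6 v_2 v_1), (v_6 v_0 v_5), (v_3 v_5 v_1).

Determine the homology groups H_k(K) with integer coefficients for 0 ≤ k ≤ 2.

Take the total order v_0 < v_1 < v_2 < v_3 < v_4 < v_5 < v_6 on the vertex set. Then K (dimension 2) consists of the simplices:

  0-simplices (7): [v_0], [v_1], [v_2], [v_3], [v_4], [v_5], [v_6]
  1-simplices (18): (18 of them)
  2-simplices (12): (12 of them)

giving chain groups C_0 ≅ Z^7, C_1 ≅ Z^18, C_2 ≅ Z^12.

Boundary ∂_1: C_1 → C_0 is given by ∂[p,q] = [q] − [p].
This gives a 7×18 integer matrix of rank 6; reducing to Smith normal form yields diagonal entries (1,1,1,1,1,1).

∂_2: C_2 → C_1 sends each 2-simplex [p,q,r] to [q,r] − [p,r] + [p,q]. For instance
  ∂[v_2,v_3,v_4] = [v_3,v_4] − [v_2,v_4] + [v_2,v_3],
  ∂[v_1,v_3,v_5] = [v_3,v_5] − [v_1,v_5] + [v_1,v_3].
This gives a 18×12 integer matrix of rank 12; reducing to Smith normal form yields diagonal entries (1,1,1,1,1,1,1,1,1,1,1,2).

Computing H_k = (kernel of ∂_k) / (image of ∂_{k+1}):

  H_0: rank C_0 − rank ∂_1 = 7 − 6 = 1, and the invariant factors of ∂_1 are all 1, so H_0 = Z.
  H_1: rank ker ∂_1 − rank ∂_2 = (18 − 6) − 12 = 0, and ∂_2 has invariant factor 2 > 1, so H_1 = Z/2Z.
  H_2: rank ker ∂_2 − rank ∂_3 = (12 − 12) − 0 = 0, and there is no ∂_3, so H_2 = 0.

H_0 ≅ Z,  H_1 ≅ Z/2Z,  H_2 = 0.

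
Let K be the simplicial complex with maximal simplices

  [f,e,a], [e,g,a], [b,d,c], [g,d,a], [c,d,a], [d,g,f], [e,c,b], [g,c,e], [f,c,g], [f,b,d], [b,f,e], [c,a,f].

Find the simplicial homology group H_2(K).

H_2 = 0.

K has 7 vertices, 18 edges, 12 triangles.
rank ∂_2 = 12, rank ∂_3 = 0 ⇒ b_2 = 12 − 12 − 0 = 0. So H_2 ≅ 0.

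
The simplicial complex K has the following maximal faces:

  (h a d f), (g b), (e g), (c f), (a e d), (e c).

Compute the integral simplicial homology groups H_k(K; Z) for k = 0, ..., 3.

H_0 = Z,  H_1 = Z,  H_2 = 0,  H_3 = 0.

Order the vertices as a < b < c < d < e < f < g < h. Listing each simplex with vertices in this order, K has dimension 3 with simplices:

  0-simplices (8): a, b, c, d, e, f, g, h
  1-simplices (12): ad, ae, af, ah, bg, ce, cf, de, df, dh, eg, fh
  2-simplices (5): ade, adf, adh, afh, dfh
  3-simplices (1): adfh

Hence C_0 ≅ Z^8, C_1 ≅ Z^12, C_2 ≅ Z^5, C_3 ≅ Z^1.

The boundary map ∂_1: C_1 → C_0 maps an edge to its endpoints' difference, ∂[p,q] = q − p. For instance
  ∂bg = g − b.
The 8×12 boundary matrix has rank 7 and Smith normal form diag(1,1,1,1,1,1,1).

∂_2: C_2 → C_1 sends each 2-simplex [p,q,r] to [q,r] − [p,r] + [p,q]. For instance
  ∂afh = fh − ah + af,
  ∂adh = dh − ah + ad.
The 12×5 boundary matrix has rank 4 and Smith normal form diag(1,1,1,1).

Boundary ∂_3: C_3 → C_2 sends each 3-simplex σ to the alternating sum Σ_i (−1)^i (σ with its i-th vertex removed). For instance
  ∂adfh = dfh − afh + adh − adf.
The resulting 5×1 matrix has rank 1, and its Smith normal form has invariant factors (1).

From H_k ≅ ker(∂_k) / im(∂_{k+1}) we obtain:

  H_0: rank C_0 − rank ∂_1 = 8 − 7 = 1, and the invariant factors of ∂_1 are all 1, so H_0 ≅ Z.
  H_1: rank ker ∂_1 − rank ∂_2 = (12 − 7) − 4 = 1, and the invariant factors of ∂_2 are all 1, so H_1 ≅ Z.
  H_2: rank ker ∂_2 − rank ∂_3 = (5 − 4) − 1 = 0, and the invariant factors of ∂_3 are all 1, so H_2 ≅ 0.
  H_3: rank ker ∂_3 − rank ∂_4 = (1 − 1) − 0 = 0, and there is no ∂_4, so H_3 ≅ 0.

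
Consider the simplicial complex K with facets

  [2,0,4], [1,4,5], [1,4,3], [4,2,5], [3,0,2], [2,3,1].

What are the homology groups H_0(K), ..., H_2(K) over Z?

H_0 ≅ Z,  H_1 ≅ Z,  H_2 = 0.

Fix the vertex order 0 < 1 < 2 < 3 < 4 < 5 and write every simplex with vertices in increasing order. Then dim K = 2 and the simplices of K are:

  0-simplices (6): [0], [1], [2], [3], [4], [5]
  1-simplices (12): [0,2], [0,3], [0,4], [1,2], [1,3], [1,4], [1,5], [2,3], [2,4], [2,5], [3,4], [4,5]
  2-simplices (6): [0,2,3], [0,2,4], [1,2,3], [1,3,4], [1,4,5], [2,4,5]

Hence C_0 ≅ Z^6, C_1 ≅ Z^12, C_2 ≅ Z^6.

∂_1: C_1 → C_0 is given by ∂[p,q] = [q] − [p]. For instance
  ∂[1,3] = [3] − [1].
This gives a 6×12 integer matrix of rank 5; reducing to Smith normal form yields diagonal entries (1,1,1,1,1).

Boundary ∂_2: C_2 → C_1 sends each 2-simplex [p,q,r] to [q,r] − [p,r] + [p,q]. For instance
  ∂[2,4,5] = [4,5] − [2,5] + [2,4],
  ∂[0,2,3] = [2,3] − [0,3] + [0,2].
This gives a 12×6 integer matrix of rank 6; reducing to Smith normal form yields diagonal entries (1,1,1,1,1,1).

Computing H_k = (kernel of ∂_k) / (image of ∂_{k+1}):

  H_0: rank C_0 − rank ∂_1 = 6 − 5 = 1, and the invariant factors of ∂_1 are all 1, so H_0 = Z.
  H_1: rank ker ∂_1 − rank ∂_2 = (12 − 5) − 6 = 1, and the invariant factors of ∂_2 are all 1, so H_1 = Z.
  H_2: rank ker ∂_2 − rank ∂_3 = (6 − 6) − 0 = 0, and there is no ∂_3, so H_2 = 0.

As a check, the Euler characteristic is 6 − 12 + 6 = 0, which agrees with 1 − 1 + 0 = 0.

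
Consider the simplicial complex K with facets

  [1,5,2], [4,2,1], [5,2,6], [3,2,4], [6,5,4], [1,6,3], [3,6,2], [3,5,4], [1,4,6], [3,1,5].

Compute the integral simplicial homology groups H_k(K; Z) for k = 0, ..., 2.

H_0 = Z,  H_1 = Z/2,  H_2 = 0.

Take the total order 1 < 2 < 3 < 4 < 5 < 6 on the vertex set. Then K (dimension 2) consists of the simplices:

  0-simplices (6): [1], [2], [3], [4], [5], [6]
  1-simplices (15): [1,2], [1,3], [1,4], [1,5], [1,6], [2,3], [2,4], [2,5], [2,6], [3,4], [3,5], [3,6], [4,5], [4,6], [5,6]
  2-simplices (10): [1,2,4], [1,2,5], [1,3,5], [1,3,6], [1,4,6], [2,3,4], [2,3,6], [2,5,6], [3,4,5], [4,5,6]

so the chain groups are C_0 ≅ Z^6, C_1 ≅ Z^15, C_2 ≅ Z^10.

The boundary map ∂_1: C_1 → C_0 sends each edge [p,q] (with p < q) to q − p.
As a 6×15 matrix over Z this has rank 5, with invariant factors (1,1,1,1,1).

The boundary map ∂_2: C_2 → C_1 maps a triangle to the signed sum of its edges. For instance
  ∂[1,3,5] = [3,5] − [1,5] + [1,3],
  ∂[4,5,6] = [5,6] − [4,6] + [4,5].
This gives a 15×10 integer matrix of rank 10; reducing to Smith normal form yields diagonal entries (1,1,1,1,1,1,1,1,1,2).

Computing H_k = (kernel of ∂_k) / (image of ∂_{k+1}):

  H_0: rank C_0 − rank ∂_1 = 6 − 5 = 1, and the invariant factors of ∂_1 are all 1, so H_0 = Z.
  H_1: rank ker ∂_1 − rank ∂_2 = (15 − 5) − 10 = 0, and ∂_2 has invariant factor 2 > 1, so H_1 = Z/2.
  H_2: rank ker ∂_2 − rank ∂_3 = (10 − 10) − 0 = 0, and there is no ∂_3, so H_2 = 0.

As a check, the Euler characteristic is 6 − 15 + 10 = 1, which agrees with 1 − 0 + 0 = 1.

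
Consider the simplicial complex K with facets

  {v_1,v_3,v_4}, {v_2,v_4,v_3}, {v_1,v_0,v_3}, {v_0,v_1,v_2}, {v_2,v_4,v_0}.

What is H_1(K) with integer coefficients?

H_1 = Z.

Fix the vertex order v_0 < v_1 < v_2 < v_3 < v_4 and write every simplex with vertices in increasing order. Then dim K = 2 and the simplices of K are:

  0-simplices (5): [v_0], [v_1], [v_2], [v_3], [v_4]
  1-simplices (10): [v_0,v_1], [v_0,v_2], [v_0,v_3], [v_0,v_4], [v_1,v_2], [v_1,v_3], [v_1,v_4], [v_2,v_3], [v_2,v_4], [v_3,v_4]
  2-simplices (5): [v_0,v_1,v_2], [v_0,v_1,v_3], [v_0,v_2,v_4], [v_1,v_3,v_4], [v_2,v_3,v_4]

so the chain groups are C_0 ≅ Z^5, C_1 ≅ Z^10, C_2 ≅ Z^5.

∂_1: C_1 → C_0 is given by ∂[p,q] = [q] − [p]. For instance
  ∂[v_3,v_4] = [v_4] − [v_3].
The 5×10 boundary matrix has rank 4 and Smith normal form diag(1,1,1,1).

The boundary map ∂_2: C_2 → C_1 acts by ∂[p,q,r] = [q,r] − [p,r] + [p,q]. For instance
  ∂[v_0,v_2,v_4] = [v_2,v_4] − [v_0,v_4] + [v_0,v_2],
  ∂[v_1,v_3,v_4] = [v_3,v_4] − [v_1,v_4] + [v_1,v_3].
This gives a 10×5 integer matrix of rank 5; reducing to Smith normal form yields diagonal entries (1,1,1,1,1).

From H_k ≅ ker(∂_k) / im(∂_{k+1}) we obtain:

  H_1: rank ker ∂_1 − rank ∂_2 = (10 − 4) − 5 = 1, and the invariant factors of ∂_2 are all 1, so H_1 ≅ Z.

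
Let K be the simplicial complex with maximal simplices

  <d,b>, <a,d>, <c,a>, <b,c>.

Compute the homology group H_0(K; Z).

Fix the vertex order a < b < c < d and write every simplex with vertices in increasing order. Then dim K = 1 and the simplices of K are:

  0-simplices (4): a, b, c, d
  1-simplices (4): ac, ad, bc, bd

giving chain groups C_0 ≅ Z^4, C_1 ≅ Z^4.

Boundary ∂_1: C_1 → C_0 is given by ∂[p,q] = [q] − [p].
This gives a 4×4 integer matrix of rank 3; reducing to Smith normal form yields diagonal entries (1,1,1).

From H_k ≅ ker(∂_k) / im(∂_{k+1}) we obtain:

  H_0: rank C_0 − rank ∂_1 = 4 − 3 = 1, and the invariant factors of ∂_1 are all 1, so H_0 = Z.

(K is a triangulation of the circle S^1.)

H_0 ≅ Z.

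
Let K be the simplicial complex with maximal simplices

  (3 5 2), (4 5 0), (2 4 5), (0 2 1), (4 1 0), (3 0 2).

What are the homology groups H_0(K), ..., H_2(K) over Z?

H_0 ≅ Z,  H_1 ≅ Z,  H_2 = 0.

We work with the vertex ordering 0 < 1 < 2 < 3 < 4 < 5. The simplices of K, each written with vertices in increasing order, are:

  0-simplices (6): [0], [1], [2], [3], [4], [5]
  1-simplices (12): [0,1], [0,2], [0,3], [0,4], [0,5], [1,2], [1,4], [2,3], [2,4], [2,5], [3,5], [4,5]
  2-simplices (6): [0,1,2], [0,1,4], [0,2,3], [0,4,5], [2,3,5], [2,4,5]

so the chain groups are C_0 ≅ Z^6, C_1 ≅ Z^12, C_2 ≅ Z^6.

Boundary ∂_1: C_1 → C_0 maps an edge to its endpoints' difference, ∂[p,q] = q − p. For instance
  ∂[1,2] = [2] − [1].
The 6×12 boundary matrix has rank 5 and Smith normal form diag(1,1,1,1,1).

∂_2: C_2 → C_1 acts by ∂[p,q,r] = [q,r] − [p,r] + [p,q]. For instance
  ∂[0,1,4] = [1,4] − [0,4] + [0,1],
  ∂[0,4,5] = [4,5] − [0,5] + [0,4].
This gives a 12×6 integer matrix of rank 6; reducing to Smith normal form yields diagonal entries (1,1,1,1,1,1).

Now H_k = ker ∂_k / im ∂_{k+1}, so:

  H_0: rank C_0 − rank ∂_1 = 6 − 5 = 1, and the invariant factors of ∂_1 are all 1, so H_0 = Z.
  H_1: rank ker ∂_1 − rank ∂_2 = (12 − 5) − 6 = 1, and the invariant factors of ∂_2 are all 1, so H_1 = Z.
  H_2: rank ker ∂_2 − rank ∂_3 = (6 − 6) − 0 = 0, and there is no ∂_3, so H_2 = 0.

As a check, the Euler characteristic is 6 − 12 + 6 = 0, which agrees with 1 − 1 + 0 = 0.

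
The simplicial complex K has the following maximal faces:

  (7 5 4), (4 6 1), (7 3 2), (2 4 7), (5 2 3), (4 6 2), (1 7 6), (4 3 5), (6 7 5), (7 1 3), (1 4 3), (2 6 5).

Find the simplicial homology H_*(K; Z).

H_0 = Z,  H_1 = Z/2,  H_2 = 0.

K has 7 vertices, 18 edges, 12 triangles.
rank ∂_0 = 0, rank ∂_1 = 6 ⇒ b_0 = 7 − 0 − 6 = 1; all invariant factors of ∂_1 are 1 so no torsion. So H_0 ≅ Z.
rank ∂_1 = 6, rank ∂_2 = 12 ⇒ b_1 = 18 − 6 − 12 = 0; ∂_2 has invariant factor(s) [2] giving torsion. So H_1 ≅ Z/2.
rank ∂_2 = 12, rank ∂_3 = 0 ⇒ b_2 = 12 − 12 − 0 = 0. So H_2 ≅ 0.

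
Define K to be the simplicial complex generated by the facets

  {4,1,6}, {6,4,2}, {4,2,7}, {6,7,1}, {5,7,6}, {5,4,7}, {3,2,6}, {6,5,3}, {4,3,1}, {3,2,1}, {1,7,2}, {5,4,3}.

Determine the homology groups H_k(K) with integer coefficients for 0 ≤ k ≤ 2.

H_0 = Z,  H_1 = Z/2,  H_2 = 0.

Fix the vertex order 1 < 2 < 3 < 4 < 5 < 6 < 7 and write every simplex with vertices in increasing order. Then dim K = 2 and the simplices of K are:

  0-simplices (7): [1], [2], [3], [4], [5], [6], [7]
  1-simplices (18): [1,2], [1,3], [1,4], [1,6], [1,7], [2,3], [2,4], [2,6], [2,7], [3,4], [3,5], [3,6], [4,5], [4,6], [4,7], [5,6], [5,7], [6,7]
  2-simplices (12): [1,2,3], [1,2,7], [1,3,4], [1,4,6], [1,6,7], [2,3,6], [2,4,6], [2,4,7], [3,4,5], [3,5,6], [4,5,7], [5,6,7]

giving chain groups C_0 ≅ Z^7, C_1 ≅ Z^18, C_2 ≅ Z^12.

∂_1: C_1 → C_0 sends each edge [p,q] (with p < q) to q − p.
The resulting 7×18 matrix has rank 6, and its Smith normal form has invariant factors (1,1,1,1,1,1).

The boundary map ∂_2: C_2 → C_1 acts by ∂[p,q,r] = [q,r] − [p,r] + [p,q]. For instance
  ∂[1,2,7] = [2,7] − [1,7] + [1,2],
  ∂[2,4,7] = [4,7] − [2,7] + [2,4].
As a 18×12 matrix over Z this has rank 12, with invariant factors (1,1,1,1,1,1,1,1,1,1,1,2).

From H_k ≅ ker(∂_k) / im(∂_{k+1}) we obtain:

  H_0: rank C_0 − rank ∂_1 = 7 − 6 = 1, and the invariant factors of ∂_1 are all 1, so H_0 = Z.
  H_1: rank ker ∂_1 − rank ∂_2 = (18 − 6) − 12 = 0, and ∂_2 has invariant factor 2 > 1, so H_1 = Z/2.
  H_2: rank ker ∂_2 − rank ∂_3 = (12 − 12) − 0 = 0, and there is no ∂_3, so H_2 = 0.

As a check, the Euler characteristic is 7 − 18 + 12 = 1, which agrees with 1 − 0 + 0 = 1.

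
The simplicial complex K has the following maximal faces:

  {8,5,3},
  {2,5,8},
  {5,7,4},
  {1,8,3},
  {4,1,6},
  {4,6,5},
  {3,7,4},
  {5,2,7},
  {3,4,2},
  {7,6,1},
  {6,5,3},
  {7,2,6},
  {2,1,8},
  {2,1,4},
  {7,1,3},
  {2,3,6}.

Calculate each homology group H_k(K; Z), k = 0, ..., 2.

We work with the vertex ordering 1 < 2 < 3 < 4 < 5 < 6 < 7 < 8. The simplices of K, each written with vertices in increasing order, are:

  0-simplices (8): [1], [2], [3], [4], [5], [6], [7], [8]
  1-simplices (24): (24 of them)
  2-simplices (16): [1,2,4], [1,2,8], [1,3,7], [1,3,8], [1,4,6], [1,6,7], [2,3,4], [2,3,6], [2,5,7], [2,5,8], [2,6,7], [3,4,7], [3,5,6], [3,5,8], [4,5,6], [4,5,7]

giving chain groups C_0 ≅ Z^8, C_1 ≅ Z^24, C_2 ≅ Z^16.

Boundary ∂_1: C_1 → C_0 sends each edge [p,q] (with p < q) to q − p. For instance
  ∂[2,4] = [4] − [2].
The resulting 8×24 matrix has rank 7, and its Smith normal form has invariant factors (1,1,1,1,1,1,1).

Boundary ∂_2: C_2 → C_1 sends each 2-simplex [p,q,r] to [q,r] − [p,r] + [p,q]. For instance
  ∂[4,5,7] = [5,7] − [4,7] + [4,5],
  ∂[1,4,6] = [4,6] − [1,6] + [1,4].
The 24×16 boundary matrix has rank 15 and Smith normal form diag(1,1,1,1,1,1,1,1,1,1,1,1,1,1,1).

Now H_k = ker ∂_k / im ∂_{k+1}, so:

  H_0: rank C_0 − rank ∂_1 = 8 − 7 = 1, and the invariant factors of ∂_1 are all 1, so H_0 = Z.
  H_1: rank ker ∂_1 − rank ∂_2 = (24 − 7) − 15 = 2, and the invariant factors of ∂_2 are all 1, so H_1 = Z^2.
  H_2: rank ker ∂_2 − rank ∂_3 = (16 − 15) − 0 = 1, and there is no ∂_3, so H_2 = Z.

As a check, the Euler characteristic is 8 − 24 + 16 = 0, which agrees with 1 − 2 + 1 = 0.

H_0 = Z,  H_1 = Z^2,  H_2 = Z.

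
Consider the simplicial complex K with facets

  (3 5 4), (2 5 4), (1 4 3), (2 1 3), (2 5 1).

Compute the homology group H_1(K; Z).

Order the vertices as 1 < 2 < 3 < 4 < 5. Listing each simplex with vertices in this order, K has dimension 2 with simplices:

  0-simplices (5): [1], [2], [3], [4], [5]
  1-simplices (10): [1,2], [1,3], [1,4], [1,5], [2,3], [2,4], [2,5], [3,4], [3,5], [4,5]
  2-simplices (5): [1,2,3], [1,2,5], [1,3,4], [2,4,5], [3,4,5]

giving chain groups C_0 ≅ Z^5, C_1 ≅ Z^10, C_2 ≅ Z^5.

∂_1: C_1 → C_0 is given by ∂[p,q] = [q] − [p]. For instance
  ∂[4,5] = [5] − [4].
As a 5×10 matrix over Z this has rank 4, with invariant factors (1,1,1,1).

∂_2: C_2 → C_1 maps a triangle to the signed sum of its edges. For instance
  ∂[3,4,5] = [4,5] − [3,5] + [3,4],
  ∂[1,3,4] = [3,4] − [1,4] + [1,3].
As a 10×5 matrix over Z this has rank 5, with invariant factors (1,1,1,1,1).

From H_k ≅ ker(∂_k) / im(∂_{k+1}) we obtain:

  H_1: rank ker ∂_1 − rank ∂_2 = (10 − 4) − 5 = 1, and the invariant factors of ∂_2 are all 1, so H_1 = Z.

(K is a triangulation of the Möbius band.)

H_1 = Z.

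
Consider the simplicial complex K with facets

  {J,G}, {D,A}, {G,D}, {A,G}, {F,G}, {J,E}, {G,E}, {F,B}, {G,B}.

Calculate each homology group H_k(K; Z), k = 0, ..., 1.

H_0 ≅ Z,  H_1 ≅ Z^3.

Order the vertices as A < B < D < E < F < G < J. Listing each simplex with vertices in this order, K has dimension 1 with simplices:

  0-simplices (7): A, B, D, E, F, G, J
  1-simplices (9): AD, AG, BF, BG, DG, EG, EJ, FG, GJ

Hence C_0 ≅ Z^7, C_1 ≅ Z^9.

∂_1: C_1 → C_0 maps an edge to its endpoints' difference, ∂[p,q] = q − p. For instance
  ∂DG = G − D.
This gives a 7×9 integer matrix of rank 6; reducing to Smith normal form yields diagonal entries (1,1,1,1,1,1).

From H_k ≅ ker(∂_k) / im(∂_{k+1}) we obtain:

  H_0: rank C_0 − rank ∂_1 = 7 − 6 = 1, and the invariant factors of ∂_1 are all 1, so H_0 = Z.
  H_1: rank ker ∂_1 − rank ∂_2 = (9 − 6) − 0 = 3, and there is no ∂_2, so H_1 = Z^3.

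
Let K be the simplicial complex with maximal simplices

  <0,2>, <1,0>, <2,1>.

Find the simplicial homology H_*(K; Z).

H_0 = Z,  H_1 = Z.

Fix the vertex order 0 < 1 < 2 and write every simplex with vertices in increasing order. Then dim K = 1 and the simplices of K are:

  0-simplices (3): [0], [1], [2]
  1-simplices (3): [0,1], [0,2], [1,2]

Hence C_0 ≅ Z^3, C_1 ≅ Z^3.

Boundary ∂_1: C_1 → C_0 sends each edge [p,q] (with p < q) to q − p.
As a 3×3 matrix over Z this has rank 2, with invariant factors (1,1).

From H_k ≅ ker(∂_k) / im(∂_{k+1}) we obtain:

  H_0: rank C_0 − rank ∂_1 = 3 − 2 = 1, and the invariant factors of ∂_1 are all 1, so H_0 = Z.
  H_1: rank ker ∂_1 − rank ∂_2 = (3 − 2) − 0 = 1, and there is no ∂_2, so H_1 = Z.

As a check, the Euler characteristic is 3 − 3 = 0, which agrees with 1 − 1 = 0.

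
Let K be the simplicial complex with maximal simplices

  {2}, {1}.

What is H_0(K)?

We work with the vertex ordering 1 < 2. The simplices of K, each written with vertices in increasing order, are:

  0-simplices (2): [1], [2]

giving chain groups C_0 ≅ Z^2.

Now H_k = ker ∂_k / im ∂_{k+1}, so:

  H_0: rank C_0 − rank ∂_1 = 2 − 0 = 2, and there is no ∂_1, so H_0 = Z^2.

(K is a triangulation of a set of 2 points.)

H_0 = Z^2.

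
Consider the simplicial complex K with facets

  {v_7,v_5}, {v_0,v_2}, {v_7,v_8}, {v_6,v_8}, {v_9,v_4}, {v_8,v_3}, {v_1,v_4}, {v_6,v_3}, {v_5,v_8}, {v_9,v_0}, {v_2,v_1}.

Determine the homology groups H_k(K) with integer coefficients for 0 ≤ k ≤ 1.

Fix the vertex order v_0 < v_1 < v_2 < v_3 < v_4 < v_5 < v_6 < v_7 < v_8 < v_9 and write every simplex with vertices in increasing order. Then dim K = 1 and the simplices of K are:

  0-simplices (10): [v_0], [v_1], [v_2], [v_3], [v_4], [v_5], [v_6], [v_7], [v_8], [v_9]
  1-simplices (11): [v_0,v_2], [v_0,v_9], [v_1,v_2], [v_1,v_4], [v_3,v_6], [v_3,v_8], [v_4,v_9], [v_5,v_7], [v_5,v_8], [v_6,v_8], [v_7,v_8]

Hence C_0 ≅ Z^10, C_1 ≅ Z^11.

Boundary ∂_1: C_1 → C_0 maps an edge to its endpoints' difference, ∂[p,q] = q − p.
This gives a 10×11 integer matrix of rank 8; reducing to Smith normal form yields diagonal entries (1,1,1,1,1,1,1,1).

Reading off H_k = ker ∂_k / im ∂_{k+1}:

  H_0: rank C_0 − rank ∂_1 = 10 − 8 = 2, and the invariant factors of ∂_1 are all 1, so H_0 ≅ Z^2.
  H_1: rank ker ∂_1 − rank ∂_2 = (11 − 8) − 0 = 3, and there is no ∂_2, so H_1 ≅ Z^3.

As a check, the Euler characteristic is 10 − 11 = -1, which agrees with 2 − 3 = -1.
(K is a triangulation of the disjoint union of a wedge of 2 circles and the circle S^1.)

H_0 = Z^2,  H_1 = Z^3.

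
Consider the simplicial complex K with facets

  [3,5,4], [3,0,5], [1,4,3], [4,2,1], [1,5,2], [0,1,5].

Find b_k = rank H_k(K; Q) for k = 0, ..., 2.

b_0 = 1, b_1 = 1, b_2 = 0.

Order the vertices as 0 < 1 < 2 < 3 < 4 < 5. Listing each simplex with vertices in this order, K has dimension 2 with simplices:

  0-simplices (6): [0], [1], [2], [3], [4], [5]
  1-simplices (12): [0,1], [0,3], [0,5], [1,2], [1,3], [1,4], [1,5], [2,4], [2,5], [3,4], [3,5], [4,5]
  2-simplices (6): [0,1,5], [0,3,5], [1,2,4], [1,2,5], [1,3,4], [3,4,5]

so the chain groups are C_0 ≅ Z^6, C_1 ≅ Z^12, C_2 ≅ Z^6.

Boundary ∂_1: C_1 → C_0 is given by ∂[p,q] = [q] − [p].
As a 6×12 matrix over Z this has rank 5, with invariant factors (1,1,1,1,1).

∂_2: C_2 → C_1 sends each 2-simplex [p,q,r] to [q,r] − [p,r] + [p,q]. For instance
  ∂[0,1,5] = [1,5] − [0,5] + [0,1],
  ∂[1,3,4] = [3,4] − [1,4] + [1,3].
As a 12×6 matrix over Z this has rank 6, with invariant factors (1,1,1,1,1,1).

Now H_k = ker ∂_k / im ∂_{k+1}, so:

  H_0: rank C_0 − rank ∂_1 = 6 − 5 = 1, and the invariant factors of ∂_1 are all 1, so H_0 ≅ Z.
  H_1: rank ker ∂_1 − rank ∂_2 = (12 − 5) − 6 = 1, and the invariant factors of ∂_2 are all 1, so H_1 ≅ Z.
  H_2: rank ker ∂_2 − rank ∂_3 = (6 − 6) − 0 = 0, and there is no ∂_3, so H_2 ≅ 0.

Hence the Betti numbers are b_0 = 1, b_1 = 1, b_2 = 0.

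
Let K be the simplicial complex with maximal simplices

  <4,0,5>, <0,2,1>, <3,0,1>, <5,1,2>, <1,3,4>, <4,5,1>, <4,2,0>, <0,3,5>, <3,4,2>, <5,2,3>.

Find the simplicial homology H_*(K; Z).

We work with the vertex ordering 0 < 1 < 2 < 3 < 4 < 5. The simplices of K, each written with vertices in increasing order, are:

  0-simplices (6): [0], [1], [2], [3], [4], [5]
  1-simplices (15): [0,1], [0,2], [0,3], [0,4], [0,5], [1,2], [1,3], [1,4], [1,5], [2,3], [2,4], [2,5], [3,4], [3,5], [4,5]
  2-simplices (10): [0,1,2], [0,1,3], [0,2,4], [0,3,5], [0,4,5], [1,2,5], [1,3,4], [1,4,5], [2,3,4], [2,3,5]

Hence C_0 ≅ Z^6, C_1 ≅ Z^15, C_2 ≅ Z^10.

∂_1: C_1 → C_0 sends each edge [p,q] (with p < q) to q − p.
This gives a 6×15 integer matrix of rank 5; reducing to Smith normal form yields diagonal entries (1,1,1,1,1).

∂_2: C_2 → C_1 sends each 2-simplex [p,q,r] to [q,r] − [p,r] + [p,q]. For instance
  ∂[0,1,2] = [1,2] − [0,2] + [0,1],
  ∂[2,3,4] = [3,4] − [2,4] + [2,3].
The resulting 15×10 matrix has rank 10, and its Smith normal form has invariant factors (1,1,1,1,1,1,1,1,1,2).

Reading off H_k = ker ∂_k / im ∂_{k+1}:

  H_0: rank C_0 − rank ∂_1 = 6 − 5 = 1, and the invariant factors of ∂_1 are all 1, so H_0 = Z.
  H_1: rank ker ∂_1 − rank ∂_2 = (15 − 5) − 10 = 0, and ∂_2 has invariant factor 2 > 1, so H_1 = Z/2.
  H_2: rank ker ∂_2 − rank ∂_3 = (10 − 10) − 0 = 0, and there is no ∂_3, so H_2 = 0.

H_0 = Z,  H_1 = Z/2,  H_2 = 0.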